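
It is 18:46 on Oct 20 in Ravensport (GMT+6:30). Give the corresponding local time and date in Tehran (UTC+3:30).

Tehran is 3:00 behind Ravensport.
Shift by the zone difference: 18:46 − 3:00 = 15:46 on Oct 20 in Tehran.

15:46 on October 20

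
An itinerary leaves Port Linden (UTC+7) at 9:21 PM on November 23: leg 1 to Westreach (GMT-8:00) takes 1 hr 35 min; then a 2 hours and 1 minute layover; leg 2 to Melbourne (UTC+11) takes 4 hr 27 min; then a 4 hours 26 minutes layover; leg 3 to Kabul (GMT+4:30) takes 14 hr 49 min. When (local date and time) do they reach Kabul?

10:09 PM on November 24

Convert departure to UTC: 9:21 PM − 7:00 = 2:21 PM UTC on Nov 23.
Add 1 hour and 35 minutes leg 1 → 3:56 PM UTC.
Add 2 hours 1 minute layover in Westreach → 5:57 PM UTC.
Add 4 hours and 27 minutes leg 2 → 10:24 PM UTC.
Add 4 hours and 26 minutes layover in Melbourne → 2:50 AM UTC (Nov 24).
Add 14 hours 49 minutes leg 3 → 5:39 PM UTC.
Kabul is UTC+4:30, so local arrival = 5:39 PM + 4:30 = 10:09 PM on Nov 24.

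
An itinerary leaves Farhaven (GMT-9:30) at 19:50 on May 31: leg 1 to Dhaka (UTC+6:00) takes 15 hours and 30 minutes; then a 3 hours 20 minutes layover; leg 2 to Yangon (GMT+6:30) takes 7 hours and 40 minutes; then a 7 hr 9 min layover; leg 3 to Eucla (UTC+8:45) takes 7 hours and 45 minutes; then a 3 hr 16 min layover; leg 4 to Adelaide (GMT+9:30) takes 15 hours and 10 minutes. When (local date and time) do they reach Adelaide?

02:40 on June 4

Convert departure to UTC: 19:50 + 9:30 = 05:20 UTC on Jun 1.
Add 15 hours and 30 minutes leg 1 → 20:50 UTC.
Add 3 hours and 20 minutes layover in Dhaka → 00:10 UTC (Jun 2).
Add 7 hours and 40 minutes leg 2 → 07:50 UTC.
Add 7 hours 9 minutes layover in Yangon → 14:59 UTC.
Add 7 hours 45 minutes leg 3 → 22:44 UTC.
Add 3 hours 16 minutes layover in Eucla → 02:00 UTC (Jun 3).
Add 15 hours 10 minutes leg 4 → 17:10 UTC.
Adelaide is UTC+9:30, so local arrival = 17:10 + 9:30 = 02:40 on Jun 4.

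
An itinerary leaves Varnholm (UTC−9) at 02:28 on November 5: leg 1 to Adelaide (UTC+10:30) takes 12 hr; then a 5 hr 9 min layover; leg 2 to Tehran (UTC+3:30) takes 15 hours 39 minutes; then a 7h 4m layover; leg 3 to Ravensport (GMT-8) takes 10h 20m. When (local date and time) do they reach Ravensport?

05:40 on November 7

Convert departure to UTC: 02:28 + 9:00 = 11:28 UTC on Nov 5.
Add 12 hours leg 1 → 23:28 UTC.
Add 5 hours and 9 minutes layover in Adelaide → 04:37 UTC (Nov 6).
Add 15 hours 39 minutes leg 2 → 20:16 UTC.
Add 7 hours 4 minutes layover in Tehran → 03:20 UTC (Nov 7).
Add 10 hours and 20 minutes leg 3 → 13:40 UTC.
Ravensport is UTC−8:00, so local arrival = 13:40 − 8:00 = 05:40 on Nov 7.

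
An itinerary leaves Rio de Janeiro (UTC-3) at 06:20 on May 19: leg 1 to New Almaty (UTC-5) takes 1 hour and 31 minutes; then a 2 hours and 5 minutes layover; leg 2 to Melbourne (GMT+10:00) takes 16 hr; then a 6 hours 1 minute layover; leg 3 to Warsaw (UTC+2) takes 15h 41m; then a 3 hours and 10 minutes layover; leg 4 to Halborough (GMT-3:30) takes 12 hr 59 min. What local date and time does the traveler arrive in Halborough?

15:17 on May 21

Convert departure to UTC: 06:20 + 3:00 = 09:20 UTC on May 19.
Add 1 hour 31 minutes leg 1 → 10:51 UTC.
Add 2 hours 5 minutes layover in New Almaty → 12:56 UTC.
Add 16 hours leg 2 → 04:56 UTC (May 20).
Add 6 hours 1 minute layover in Melbourne → 10:57 UTC.
Add 15 hours and 41 minutes leg 3 → 02:38 UTC (May 21).
Add 3 hours and 10 minutes layover in Warsaw → 05:48 UTC.
Add 12 hours and 59 minutes leg 4 → 18:47 UTC.
Halborough is UTC−3:30, so local arrival = 18:47 − 3:30 = 15:17 on May 21.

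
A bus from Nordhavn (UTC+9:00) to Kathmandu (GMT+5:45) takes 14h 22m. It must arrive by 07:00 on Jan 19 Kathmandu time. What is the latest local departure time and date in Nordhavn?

19:53 on January 18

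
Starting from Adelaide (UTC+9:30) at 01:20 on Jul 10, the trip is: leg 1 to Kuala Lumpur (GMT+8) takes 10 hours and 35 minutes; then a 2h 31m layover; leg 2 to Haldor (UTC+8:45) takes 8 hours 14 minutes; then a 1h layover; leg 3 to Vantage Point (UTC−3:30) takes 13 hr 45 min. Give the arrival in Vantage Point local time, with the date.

00:25 on July 11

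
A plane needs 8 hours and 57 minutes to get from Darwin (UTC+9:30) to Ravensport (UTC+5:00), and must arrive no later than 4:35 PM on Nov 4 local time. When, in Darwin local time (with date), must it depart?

Target arrival in UTC: 4:35 PM − 5:00 = 11:35 AM on Nov 4.
Subtract 8 hours 57 minutes → departure 2:38 AM UTC on Nov 4.
Darwin is UTC+9:30: 2:38 AM + 9:30 = 12:08 PM on Nov 4.

12:08 PM on Nov 4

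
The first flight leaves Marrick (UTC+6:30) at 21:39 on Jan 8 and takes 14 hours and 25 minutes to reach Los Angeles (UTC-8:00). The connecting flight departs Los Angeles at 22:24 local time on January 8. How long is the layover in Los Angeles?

50 minutes

Convert departure to UTC: 21:39 − 6:30 = 15:09 UTC on Jan 8.
Add 14 hours 25 minutes flight time → 05:34 UTC (Jan 9).
Los Angeles is UTC−8:00, so local arrival = 05:34 − 8:00 = 21:34 on Jan 8.
Layover = 22:24 − 21:34 = 50 minutes.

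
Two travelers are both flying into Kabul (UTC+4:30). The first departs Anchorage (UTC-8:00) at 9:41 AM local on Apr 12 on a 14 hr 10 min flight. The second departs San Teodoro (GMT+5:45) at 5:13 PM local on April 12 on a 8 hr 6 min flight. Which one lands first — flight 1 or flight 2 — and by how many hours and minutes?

Flight 1 in UTC: 9:41 AM + 8:00 = 5:41 PM on Apr 12.
+14 hours 10 minutes → arrive 7:51 AM UTC on Apr 13.
Flight 2 in UTC: 5:13 PM − 5:45 = 11:28 AM on Apr 12.
+8 hours 6 minutes → arrive 7:34 PM UTC on Apr 12.
Flight 2 lands earlier by 12 hours 17 minutes.

the second, by 12 hours 17 minutes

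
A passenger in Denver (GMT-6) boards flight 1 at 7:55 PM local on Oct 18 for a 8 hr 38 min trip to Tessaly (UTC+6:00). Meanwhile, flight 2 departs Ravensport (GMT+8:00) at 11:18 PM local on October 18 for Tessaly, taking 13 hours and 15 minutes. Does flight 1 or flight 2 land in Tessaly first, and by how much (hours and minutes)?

Flight 1 in UTC: 7:55 PM + 6:00 = 1:55 AM on Oct 19.
+8 hours and 38 minutes → arrive 10:33 AM UTC on Oct 19.
Flight 2 in UTC: 11:18 PM − 8:00 = 3:18 PM on Oct 18.
+13 hours and 15 minutes → arrive 4:33 AM UTC on Oct 19.
Flight 2 lands earlier by 6 hours.

the second, by 6 hours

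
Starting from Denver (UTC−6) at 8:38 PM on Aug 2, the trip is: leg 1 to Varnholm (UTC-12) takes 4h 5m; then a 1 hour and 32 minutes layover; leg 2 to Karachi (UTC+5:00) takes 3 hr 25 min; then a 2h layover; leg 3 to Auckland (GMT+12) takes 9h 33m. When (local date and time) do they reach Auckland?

11:13 AM on August 4

Convert departure to UTC: 8:38 PM + 6:00 = 2:38 AM UTC on Aug 3.
Add 4 hours 5 minutes leg 1 → 6:43 AM UTC.
Add 1 hour 32 minutes layover in Varnholm → 8:15 AM UTC.
Add 3 hours 25 minutes leg 2 → 11:40 AM UTC.
Add 2 hours layover in Karachi → 1:40 PM UTC.
Add 9 hours 33 minutes leg 3 → 11:13 PM UTC.
Auckland is UTC+12:00, so local arrival = 11:13 PM + 12:00 = 11:13 AM on Aug 4.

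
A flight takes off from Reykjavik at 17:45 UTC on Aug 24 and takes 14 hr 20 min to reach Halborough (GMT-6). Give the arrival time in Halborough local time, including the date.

Departure is given in UTC: 17:45 on Aug 24.
Add 14 hours 20 minutes → 08:05 UTC (Aug 25).
Halborough is UTC−6:00: 08:05 − 6:00 = 02:05 on Aug 25.

02:05 on August 25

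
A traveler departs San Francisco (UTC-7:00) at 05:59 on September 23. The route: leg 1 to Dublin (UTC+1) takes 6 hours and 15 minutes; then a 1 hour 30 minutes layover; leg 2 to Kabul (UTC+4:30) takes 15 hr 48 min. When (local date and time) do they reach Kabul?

17:02 on September 24

Convert departure to UTC: 05:59 + 7:00 = 12:59 UTC on Sep 23.
Add 6 hours and 15 minutes leg 1 → 19:14 UTC.
Add 1 hour and 30 minutes layover in Dublin → 20:44 UTC.
Add 15 hours and 48 minutes leg 2 → 12:32 UTC (Sep 24).
Kabul is UTC+4:30, so local arrival = 12:32 + 4:30 = 17:02 on Sep 24.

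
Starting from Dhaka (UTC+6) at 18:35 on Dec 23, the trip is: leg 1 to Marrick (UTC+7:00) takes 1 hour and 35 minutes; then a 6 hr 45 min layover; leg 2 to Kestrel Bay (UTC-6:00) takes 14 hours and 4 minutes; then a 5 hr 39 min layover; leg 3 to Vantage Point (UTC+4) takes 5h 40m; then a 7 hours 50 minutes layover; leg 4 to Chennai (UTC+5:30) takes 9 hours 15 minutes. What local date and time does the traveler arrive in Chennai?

20:53 on December 25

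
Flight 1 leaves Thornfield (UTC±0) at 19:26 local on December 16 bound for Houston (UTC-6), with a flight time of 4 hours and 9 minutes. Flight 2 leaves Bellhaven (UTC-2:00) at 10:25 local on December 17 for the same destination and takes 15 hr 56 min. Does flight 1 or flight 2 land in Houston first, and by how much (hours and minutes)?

the first, by 28 hours 46 minutes

Flight 1 departs at 19:26 UTC (Dec 16).
+4 hours and 9 minutes → arrive 23:35 UTC on Dec 16.
Flight 2 in UTC: 10:25 + 2:00 = 12:25 on Dec 17.
+15 hours and 56 minutes → arrive 04:21 UTC on Dec 18.
Flight 1 lands earlier by 28 hours 46 minutes.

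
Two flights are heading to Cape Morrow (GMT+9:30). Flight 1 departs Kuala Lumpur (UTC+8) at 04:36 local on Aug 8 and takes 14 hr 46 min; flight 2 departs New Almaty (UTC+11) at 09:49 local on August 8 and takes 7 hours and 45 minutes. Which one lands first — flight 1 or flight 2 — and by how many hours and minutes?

Flight 1 in UTC: 04:36 − 8:00 = 20:36 on Aug 7.
+14 hours 46 minutes → arrive 11:22 UTC on Aug 8.
Flight 2 in UTC: 09:49 − 11:00 = 22:49 on Aug 7.
+7 hours 45 minutes → arrive 06:34 UTC on Aug 8.
Flight 2 lands earlier by 4 hours 48 minutes.

the second, by 4 hours 48 minutes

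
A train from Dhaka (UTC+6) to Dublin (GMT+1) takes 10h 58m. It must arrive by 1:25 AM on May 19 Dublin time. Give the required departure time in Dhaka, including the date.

7:27 PM on May 18

Target arrival in UTC: 1:25 AM − 1:00 = 12:25 AM on May 19.
Subtract 10 hours and 58 minutes → departure 1:27 PM UTC on May 18.
Dhaka is UTC+6:00: 1:27 PM + 6:00 = 7:27 PM on May 18.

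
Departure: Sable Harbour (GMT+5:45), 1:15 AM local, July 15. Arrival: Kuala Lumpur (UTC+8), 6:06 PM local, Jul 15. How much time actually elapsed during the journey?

Departure in UTC: 1:15 AM − 5:45 = 7:30 PM on Jul 14.
Arrival in UTC: 6:06 PM − 8:00 = 10:06 AM on Jul 15.
Elapsed = 10:06 AM − 7:30 PM (+1 day) = 14 hours 36 minutes.

14 hours 36 minutes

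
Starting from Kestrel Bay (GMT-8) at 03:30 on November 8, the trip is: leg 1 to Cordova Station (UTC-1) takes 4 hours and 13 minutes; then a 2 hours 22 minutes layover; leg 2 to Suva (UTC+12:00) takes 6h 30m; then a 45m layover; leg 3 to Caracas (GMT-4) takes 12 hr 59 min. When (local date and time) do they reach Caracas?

10:19 on November 9

Convert departure to UTC: 03:30 + 8:00 = 11:30 UTC on Nov 8.
Add 4 hours 13 minutes leg 1 → 15:43 UTC.
Add 2 hours and 22 minutes layover in Cordova Station → 18:05 UTC.
Add 6 hours and 30 minutes leg 2 → 00:35 UTC (Nov 9).
Add 45 minutes layover in Suva → 01:20 UTC.
Add 12 hours and 59 minutes leg 3 → 14:19 UTC.
Caracas is UTC−4:00, so local arrival = 14:19 − 4:00 = 10:19 on Nov 9.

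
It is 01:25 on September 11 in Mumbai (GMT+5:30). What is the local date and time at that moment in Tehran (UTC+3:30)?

23:25 on September 10

Tehran is 2:00 behind Mumbai.
Shift by the zone difference: 01:25 − 2:00 = 23:25 on Sep 10 in Tehran.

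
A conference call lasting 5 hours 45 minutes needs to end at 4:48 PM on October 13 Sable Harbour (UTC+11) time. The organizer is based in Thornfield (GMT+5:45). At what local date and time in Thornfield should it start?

5:48 AM on Oct 13

Target end time in UTC: 4:48 PM − 11:00 = 5:48 AM on Oct 13.
Subtract 5 hours 45 minutes → start 12:03 AM UTC on Oct 13.
Thornfield is UTC+5:45: 12:03 AM + 5:45 = 5:48 AM on Oct 13.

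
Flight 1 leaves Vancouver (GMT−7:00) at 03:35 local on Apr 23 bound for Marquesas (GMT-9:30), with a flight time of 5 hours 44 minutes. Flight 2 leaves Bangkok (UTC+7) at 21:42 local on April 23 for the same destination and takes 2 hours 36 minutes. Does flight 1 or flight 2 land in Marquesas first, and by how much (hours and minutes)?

Flight 1 in UTC: 03:35 + 7:00 = 10:35 on Apr 23.
+5 hours and 44 minutes → arrive 16:19 UTC on Apr 23.
Flight 2 in UTC: 21:42 − 7:00 = 14:42 on Apr 23.
+2 hours 36 minutes → arrive 17:18 UTC on Apr 23.
Flight 1 lands earlier by 59 minutes.

the first, by 59 minutes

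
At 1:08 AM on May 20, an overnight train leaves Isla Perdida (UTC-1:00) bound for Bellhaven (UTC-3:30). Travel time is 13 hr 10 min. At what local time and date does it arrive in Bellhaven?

11:48 AM on May 20

Convert departure to UTC: 1:08 AM + 1:00 = 2:08 AM UTC on May 20.
Add 13 hours 10 minutes travel time → 3:18 PM UTC.
Bellhaven is UTC−3:30, so local arrival = 3:18 PM − 3:30 = 11:48 AM on May 20.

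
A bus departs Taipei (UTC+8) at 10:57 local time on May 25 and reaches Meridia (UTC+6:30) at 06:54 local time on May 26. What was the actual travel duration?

Departure in UTC: 10:57 − 8:00 = 02:57 on May 25.
Arrival in UTC: 06:54 − 6:30 = 00:24 on May 26.
Elapsed = 00:24 − 02:57 (+1 day) = 21 hours 27 minutes.

21 hours 27 minutes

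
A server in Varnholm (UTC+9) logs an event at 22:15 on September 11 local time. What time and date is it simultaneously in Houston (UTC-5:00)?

In UTC: 22:15 − 9:00 = 13:15 on Sep 11.
Houston is UTC−5:00: 13:15 − 5:00 = 08:15 on Sep 11.

08:15 on September 11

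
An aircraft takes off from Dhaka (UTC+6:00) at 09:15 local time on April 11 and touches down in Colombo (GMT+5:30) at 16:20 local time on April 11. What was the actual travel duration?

Colombo is 0:30 behind Dhaka.
Clock-face elapsed time (ignoring zones) is 7 hours 5 minutes.
Actual elapsed = 7 hours 5 minutes + 0:30 = 7 hours 35 minutes.

7 hours 35 minutes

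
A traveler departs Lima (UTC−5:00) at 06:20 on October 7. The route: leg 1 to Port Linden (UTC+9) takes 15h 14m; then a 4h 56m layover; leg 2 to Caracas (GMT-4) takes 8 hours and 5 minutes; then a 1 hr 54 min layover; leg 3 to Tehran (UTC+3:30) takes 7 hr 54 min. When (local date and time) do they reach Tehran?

04:53 on October 9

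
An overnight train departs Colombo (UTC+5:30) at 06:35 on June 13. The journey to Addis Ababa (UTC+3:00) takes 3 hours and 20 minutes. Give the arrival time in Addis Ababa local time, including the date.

07:25 on Jun 13

Addis Ababa is 2:30 behind Colombo.
After 3 hours and 20 minutes it is 09:55 in Colombo.
Shift by the zone difference: 09:55 − 2:30 = 07:25 on Jun 13 in Addis Ababa.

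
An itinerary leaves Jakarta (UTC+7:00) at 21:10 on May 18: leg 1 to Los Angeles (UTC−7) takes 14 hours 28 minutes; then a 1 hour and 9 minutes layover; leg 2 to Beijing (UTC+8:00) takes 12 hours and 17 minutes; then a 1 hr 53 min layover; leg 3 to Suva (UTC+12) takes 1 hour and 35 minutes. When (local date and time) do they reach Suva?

Convert departure to UTC: 21:10 − 7:00 = 14:10 UTC on May 18.
Add 14 hours and 28 minutes leg 1 → 04:38 UTC (May 19).
Add 1 hour and 9 minutes layover in Los Angeles → 05:47 UTC.
Add 12 hours and 17 minutes leg 2 → 18:04 UTC.
Add 1 hour 53 minutes layover in Beijing → 19:57 UTC.
Add 1 hour and 35 minutes leg 3 → 21:32 UTC.
Suva is UTC+12:00, so local arrival = 21:32 + 12:00 = 09:32 on May 20.

09:32 on May 20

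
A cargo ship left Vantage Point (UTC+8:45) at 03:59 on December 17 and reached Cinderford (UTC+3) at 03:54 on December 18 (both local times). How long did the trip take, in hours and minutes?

Departure in UTC: 03:59 − 8:45 = 19:14 on Dec 16.
Arrival in UTC: 03:54 − 3:00 = 00:54 on Dec 18.
Elapsed = 00:54 − 19:14 (+2 days) = 29 hours 40 minutes.

29 hours 40 minutes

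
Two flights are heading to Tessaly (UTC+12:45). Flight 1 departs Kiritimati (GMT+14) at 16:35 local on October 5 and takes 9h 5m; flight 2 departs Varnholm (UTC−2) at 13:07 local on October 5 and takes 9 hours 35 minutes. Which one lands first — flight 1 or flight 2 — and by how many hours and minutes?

Flight 1 in UTC: 16:35 − 14:00 = 02:35 on Oct 5.
+9 hours and 5 minutes → arrive 11:40 UTC on Oct 5.
Flight 2 in UTC: 13:07 + 2:00 = 15:07 on Oct 5.
+9 hours and 35 minutes → arrive 00:42 UTC on Oct 6.
Flight 1 lands earlier by 13 hours 2 minutes.

the first, by 13 hours 2 minutes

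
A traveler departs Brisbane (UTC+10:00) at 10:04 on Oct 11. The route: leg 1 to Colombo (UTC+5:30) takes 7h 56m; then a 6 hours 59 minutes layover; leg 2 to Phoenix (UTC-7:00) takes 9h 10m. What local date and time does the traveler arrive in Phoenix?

17:09 on Oct 11

Convert departure to UTC: 10:04 − 10:00 = 00:04 UTC on Oct 11.
Add 7 hours 56 minutes leg 1 → 08:00 UTC.
Add 6 hours and 59 minutes layover in Colombo → 14:59 UTC.
Add 9 hours 10 minutes leg 2 → 00:09 UTC (Oct 12).
Phoenix is UTC−7:00, so local arrival = 00:09 − 7:00 = 17:09 on Oct 11.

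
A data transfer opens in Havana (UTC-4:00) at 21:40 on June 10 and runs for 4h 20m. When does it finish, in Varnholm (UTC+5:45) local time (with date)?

Convert start to UTC: 21:40 + 4:00 = 01:40 UTC on Jun 11.
Add 4 hours and 20 minutes duration → 06:00 UTC.
Varnholm is UTC+5:45, so local end time = 06:00 + 5:45 = 11:45 on Jun 11.

11:45 on June 11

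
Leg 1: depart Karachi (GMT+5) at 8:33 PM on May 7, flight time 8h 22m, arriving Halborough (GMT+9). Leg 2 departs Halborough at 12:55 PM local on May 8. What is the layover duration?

4 hours

Convert departure to UTC: 8:33 PM − 5:00 = 3:33 PM UTC on May 7.
Add 8 hours 22 minutes flight time → 11:55 PM UTC.
Halborough is UTC+9:00, so local arrival = 11:55 PM + 9:00 = 8:55 AM on May 8.
Layover = 12:55 PM − 8:55 AM = 4 hours.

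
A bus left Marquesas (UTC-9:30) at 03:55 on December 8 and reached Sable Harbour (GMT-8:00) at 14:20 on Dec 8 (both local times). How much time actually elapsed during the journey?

8 hours 55 minutes

Sable Harbour is 1:30 ahead of Marquesas.
Clock-face elapsed time (ignoring zones) is 10 hours 25 minutes.
Actual elapsed = 10 hours 25 minutes − 1:30 = 8 hours 55 minutes.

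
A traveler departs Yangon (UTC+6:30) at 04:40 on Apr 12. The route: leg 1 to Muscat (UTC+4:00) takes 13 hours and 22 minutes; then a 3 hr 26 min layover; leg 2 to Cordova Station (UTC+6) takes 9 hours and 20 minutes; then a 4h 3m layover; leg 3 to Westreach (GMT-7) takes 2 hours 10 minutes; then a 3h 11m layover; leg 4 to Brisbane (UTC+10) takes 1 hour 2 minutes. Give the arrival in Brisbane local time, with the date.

Convert departure to UTC: 04:40 − 6:30 = 22:10 UTC on Apr 11.
Add 13 hours and 22 minutes leg 1 → 11:32 UTC (Apr 12).
Add 3 hours and 26 minutes layover in Muscat → 14:58 UTC.
Add 9 hours 20 minutes leg 2 → 00:18 UTC (Apr 13).
Add 4 hours 3 minutes layover in Cordova Station → 04:21 UTC.
Add 2 hours 10 minutes leg 3 → 06:31 UTC.
Add 3 hours and 11 minutes layover in Westreach → 09:42 UTC.
Add 1 hour 2 minutes leg 4 → 10:44 UTC.
Brisbane is UTC+10:00, so local arrival = 10:44 + 10:00 = 20:44 on Apr 13.

20:44 on April 13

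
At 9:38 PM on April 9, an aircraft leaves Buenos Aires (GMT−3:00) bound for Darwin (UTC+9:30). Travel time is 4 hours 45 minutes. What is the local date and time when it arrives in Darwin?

2:53 PM on Apr 10

Convert departure to UTC: 9:38 PM + 3:00 = 12:38 AM UTC on Apr 10.
Add 4 hours and 45 minutes travel time → 5:23 AM UTC.
Darwin is UTC+9:30, so local arrival = 5:23 AM + 9:30 = 2:53 PM on Apr 10.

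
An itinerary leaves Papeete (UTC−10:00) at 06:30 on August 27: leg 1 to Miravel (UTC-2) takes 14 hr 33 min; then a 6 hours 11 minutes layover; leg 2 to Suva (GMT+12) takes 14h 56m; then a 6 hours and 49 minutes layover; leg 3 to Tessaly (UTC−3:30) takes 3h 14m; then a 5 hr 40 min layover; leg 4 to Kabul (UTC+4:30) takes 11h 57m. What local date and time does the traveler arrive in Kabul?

12:20 on August 30

Convert departure to UTC: 06:30 + 10:00 = 16:30 UTC on Aug 27.
Add 14 hours 33 minutes leg 1 → 07:03 UTC (Aug 28).
Add 6 hours and 11 minutes layover in Miravel → 13:14 UTC.
Add 14 hours and 56 minutes leg 2 → 04:10 UTC (Aug 29).
Add 6 hours 49 minutes layover in Suva → 10:59 UTC.
Add 3 hours and 14 minutes leg 3 → 14:13 UTC.
Add 5 hours and 40 minutes layover in Tessaly → 19:53 UTC.
Add 11 hours and 57 minutes leg 4 → 07:50 UTC (Aug 30).
Kabul is UTC+4:30, so local arrival = 07:50 + 4:30 = 12:20 on Aug 30.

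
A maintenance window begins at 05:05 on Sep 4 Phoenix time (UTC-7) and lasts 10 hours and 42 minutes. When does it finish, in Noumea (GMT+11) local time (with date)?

Convert start to UTC: 05:05 + 7:00 = 12:05 UTC on Sep 4.
Add 10 hours and 42 minutes duration → 22:47 UTC.
Noumea is UTC+11:00, so local end time = 22:47 + 11:00 = 09:47 on Sep 5.

09:47 on September 5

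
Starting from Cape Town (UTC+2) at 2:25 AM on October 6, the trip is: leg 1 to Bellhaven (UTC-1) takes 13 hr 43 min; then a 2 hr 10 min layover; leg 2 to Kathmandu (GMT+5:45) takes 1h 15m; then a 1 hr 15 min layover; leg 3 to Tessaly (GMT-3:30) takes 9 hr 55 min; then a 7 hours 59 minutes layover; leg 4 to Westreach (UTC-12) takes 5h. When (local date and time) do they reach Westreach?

Convert departure to UTC: 2:25 AM − 2:00 = 12:25 AM UTC on Oct 6.
Add 13 hours 43 minutes leg 1 → 2:08 PM UTC.
Add 2 hours and 10 minutes layover in Bellhaven → 4:18 PM UTC.
Add 1 hour 15 minutes leg 2 → 5:33 PM UTC.
Add 1 hour and 15 minutes layover in Kathmandu → 6:48 PM UTC.
Add 9 hours and 55 minutes leg 3 → 4:43 AM UTC (Oct 7).
Add 7 hours and 59 minutes layover in Tessaly → 12:42 PM UTC.
Add 5 hours leg 4 → 5:42 PM UTC.
Westreach is UTC−12:00, so local arrival = 5:42 PM − 12:00 = 5:42 AM on Oct 7.

5:42 AM on Oct 7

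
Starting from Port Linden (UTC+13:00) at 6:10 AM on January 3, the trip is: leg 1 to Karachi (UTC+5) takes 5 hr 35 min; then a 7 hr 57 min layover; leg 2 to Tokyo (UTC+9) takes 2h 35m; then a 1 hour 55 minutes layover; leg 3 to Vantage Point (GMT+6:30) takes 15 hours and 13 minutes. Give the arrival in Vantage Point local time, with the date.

Convert departure to UTC: 6:10 AM − 13:00 = 5:10 PM UTC on Jan 2.
Add 5 hours 35 minutes leg 1 → 10:45 PM UTC.
Add 7 hours 57 minutes layover in Karachi → 6:42 AM UTC (Jan 3).
Add 2 hours 35 minutes leg 2 → 9:17 AM UTC.
Add 1 hour and 55 minutes layover in Tokyo → 11:12 AM UTC.
Add 15 hours and 13 minutes leg 3 → 2:25 AM UTC (Jan 4).
Vantage Point is UTC+6:30, so local arrival = 2:25 AM + 6:30 = 8:55 AM on Jan 4.

8:55 AM on January 4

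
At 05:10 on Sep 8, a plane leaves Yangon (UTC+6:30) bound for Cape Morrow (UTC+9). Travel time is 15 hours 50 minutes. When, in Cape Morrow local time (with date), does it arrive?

Convert departure to UTC: 05:10 − 6:30 = 22:40 UTC on Sep 7.
Add 15 hours and 50 minutes travel time → 14:30 UTC (Sep 8).
Cape Morrow is UTC+9:00, so local arrival = 14:30 + 9:00 = 23:30 on Sep 8.

23:30 on September 8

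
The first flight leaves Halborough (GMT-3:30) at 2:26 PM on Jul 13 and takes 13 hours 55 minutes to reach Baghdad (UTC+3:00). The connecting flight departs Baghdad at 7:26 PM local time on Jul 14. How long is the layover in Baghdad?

Convert departure to UTC: 2:26 PM + 3:30 = 5:56 PM UTC on Jul 13.
Add 13 hours 55 minutes flight time → 7:51 AM UTC (Jul 14).
Baghdad is UTC+3:00, so local arrival = 7:51 AM + 3:00 = 10:51 AM on Jul 14.
Layover = 7:26 PM − 10:51 AM = 8 hours 35 minutes.

8 hours 35 minutes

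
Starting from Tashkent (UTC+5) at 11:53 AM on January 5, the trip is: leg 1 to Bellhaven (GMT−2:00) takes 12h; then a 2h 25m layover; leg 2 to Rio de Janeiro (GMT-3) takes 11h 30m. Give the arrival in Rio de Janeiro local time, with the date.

Convert departure to UTC: 11:53 AM − 5:00 = 6:53 AM UTC on Jan 5.
Add 12 hours leg 1 → 6:53 PM UTC.
Add 2 hours 25 minutes layover in Bellhaven → 9:18 PM UTC.
Add 11 hours 30 minutes leg 2 → 8:48 AM UTC (Jan 6).
Rio de Janeiro is UTC−3:00, so local arrival = 8:48 AM − 3:00 = 5:48 AM on Jan 6.

5:48 AM on January 6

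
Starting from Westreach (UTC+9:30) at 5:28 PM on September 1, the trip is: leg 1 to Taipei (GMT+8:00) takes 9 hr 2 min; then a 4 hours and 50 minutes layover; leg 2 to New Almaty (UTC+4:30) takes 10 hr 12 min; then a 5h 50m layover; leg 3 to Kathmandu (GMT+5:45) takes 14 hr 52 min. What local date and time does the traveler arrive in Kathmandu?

10:29 AM on Sep 3

Convert departure to UTC: 5:28 PM − 9:30 = 7:58 AM UTC on Sep 1.
Add 9 hours 2 minutes leg 1 → 5:00 PM UTC.
Add 4 hours 50 minutes layover in Taipei → 9:50 PM UTC.
Add 10 hours 12 minutes leg 2 → 8:02 AM UTC (Sep 2).
Add 5 hours and 50 minutes layover in New Almaty → 1:52 PM UTC.
Add 14 hours and 52 minutes leg 3 → 4:44 AM UTC (Sep 3).
Kathmandu is UTC+5:45, so local arrival = 4:44 AM + 5:45 = 10:29 AM on Sep 3.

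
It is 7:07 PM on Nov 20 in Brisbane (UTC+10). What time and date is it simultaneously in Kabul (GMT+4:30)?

1:37 PM on November 20

In UTC: 7:07 PM − 10:00 = 9:07 AM on Nov 20.
Kabul is UTC+4:30: 9:07 AM + 4:30 = 1:37 PM on Nov 20.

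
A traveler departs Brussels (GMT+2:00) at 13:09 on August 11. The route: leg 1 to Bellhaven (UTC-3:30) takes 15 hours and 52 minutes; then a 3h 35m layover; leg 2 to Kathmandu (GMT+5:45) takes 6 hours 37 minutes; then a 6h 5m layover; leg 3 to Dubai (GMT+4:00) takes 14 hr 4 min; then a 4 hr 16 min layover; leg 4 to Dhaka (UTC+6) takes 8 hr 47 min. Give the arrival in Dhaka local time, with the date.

04:25 on Aug 14

Convert departure to UTC: 13:09 − 2:00 = 11:09 UTC on Aug 11.
Add 15 hours and 52 minutes leg 1 → 03:01 UTC (Aug 12).
Add 3 hours and 35 minutes layover in Bellhaven → 06:36 UTC.
Add 6 hours and 37 minutes leg 2 → 13:13 UTC.
Add 6 hours 5 minutes layover in Kathmandu → 19:18 UTC.
Add 14 hours 4 minutes leg 3 → 09:22 UTC (Aug 13).
Add 4 hours 16 minutes layover in Dubai → 13:38 UTC.
Add 8 hours and 47 minutes leg 4 → 22:25 UTC.
Dhaka is UTC+6:00, so local arrival = 22:25 + 6:00 = 04:25 on Aug 14.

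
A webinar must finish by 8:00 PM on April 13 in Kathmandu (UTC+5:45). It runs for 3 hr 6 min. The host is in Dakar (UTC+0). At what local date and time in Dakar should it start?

11:09 AM on Apr 13

Target end time in UTC: 8:00 PM − 5:45 = 2:15 PM on Apr 13.
Subtract 3 hours and 6 minutes → start 11:09 AM UTC on Apr 13.
Dakar is UTC+0, so start is 11:09 AM on Apr 13.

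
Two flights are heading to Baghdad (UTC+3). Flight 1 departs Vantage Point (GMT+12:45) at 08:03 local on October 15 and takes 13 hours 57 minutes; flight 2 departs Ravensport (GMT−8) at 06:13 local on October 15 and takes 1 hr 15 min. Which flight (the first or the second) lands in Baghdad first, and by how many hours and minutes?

the first, by 6 hours 13 minutes

Flight 1 in UTC: 08:03 − 12:45 = 19:18 on Oct 14.
+13 hours and 57 minutes → arrive 09:15 UTC on Oct 15.
Flight 2 in UTC: 06:13 + 8:00 = 14:13 on Oct 15.
+1 hour 15 minutes → arrive 15:28 UTC on Oct 15.
Flight 1 lands earlier by 6 hours 13 minutes.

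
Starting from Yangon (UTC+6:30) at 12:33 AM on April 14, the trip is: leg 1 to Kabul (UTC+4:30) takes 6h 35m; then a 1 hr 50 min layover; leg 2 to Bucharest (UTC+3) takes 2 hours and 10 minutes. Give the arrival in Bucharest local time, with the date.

7:38 AM on April 14

Convert departure to UTC: 12:33 AM − 6:30 = 6:03 PM UTC on Apr 13.
Add 6 hours 35 minutes leg 1 → 12:38 AM UTC (Apr 14).
Add 1 hour 50 minutes layover in Kabul → 2:28 AM UTC.
Add 2 hours 10 minutes leg 2 → 4:38 AM UTC.
Bucharest is UTC+3:00, so local arrival = 4:38 AM + 3:00 = 7:38 AM on Apr 14.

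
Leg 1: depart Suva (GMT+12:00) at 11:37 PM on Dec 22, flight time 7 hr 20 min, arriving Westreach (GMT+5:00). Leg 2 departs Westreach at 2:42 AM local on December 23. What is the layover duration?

2 hours 45 minutes

Convert departure to UTC: 11:37 PM − 12:00 = 11:37 AM UTC on Dec 22.
Add 7 hours and 20 minutes flight time → 6:57 PM UTC.
Westreach is UTC+5:00, so local arrival = 6:57 PM + 5:00 = 11:57 PM on Dec 22.
Layover = 2:42 AM − 11:57 PM (+1 day) = 2 hours 45 minutes.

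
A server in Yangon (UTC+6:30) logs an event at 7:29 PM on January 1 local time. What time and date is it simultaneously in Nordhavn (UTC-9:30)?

3:29 AM on January 1

Nordhavn is 16:00 behind Yangon.
Shift by the zone difference: 7:29 PM − 16:00 = 3:29 AM on Jan 1 in Nordhavn.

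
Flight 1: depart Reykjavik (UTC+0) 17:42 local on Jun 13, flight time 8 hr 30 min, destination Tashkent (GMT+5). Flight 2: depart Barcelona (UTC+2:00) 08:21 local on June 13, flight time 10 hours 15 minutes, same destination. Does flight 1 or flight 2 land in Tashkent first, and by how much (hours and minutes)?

the second, by 9 hours 36 minutes

Flight 1 departs at 17:42 UTC (Jun 13).
+8 hours 30 minutes → arrive 02:12 UTC on Jun 14.
Flight 2 in UTC: 08:21 − 2:00 = 06:21 on Jun 13.
+10 hours and 15 minutes → arrive 16:36 UTC on Jun 13.
Flight 2 lands earlier by 9 hours 36 minutes.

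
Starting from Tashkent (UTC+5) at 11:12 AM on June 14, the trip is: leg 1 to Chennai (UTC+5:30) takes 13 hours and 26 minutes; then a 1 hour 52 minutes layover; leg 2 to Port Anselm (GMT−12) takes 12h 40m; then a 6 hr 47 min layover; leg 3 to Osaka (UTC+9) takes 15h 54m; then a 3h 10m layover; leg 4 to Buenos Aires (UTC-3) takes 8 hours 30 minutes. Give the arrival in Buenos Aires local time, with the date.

5:31 PM on June 16

Convert departure to UTC: 11:12 AM − 5:00 = 6:12 AM UTC on Jun 14.
Add 13 hours and 26 minutes leg 1 → 7:38 PM UTC.
Add 1 hour and 52 minutes layover in Chennai → 9:30 PM UTC.
Add 12 hours 40 minutes leg 2 → 10:10 AM UTC (Jun 15).
Add 6 hours and 47 minutes layover in Port Anselm → 4:57 PM UTC.
Add 15 hours 54 minutes leg 3 → 8:51 AM UTC (Jun 16).
Add 3 hours and 10 minutes layover in Osaka → 12:01 PM UTC.
Add 8 hours and 30 minutes leg 4 → 8:31 PM UTC.
Buenos Aires is UTC−3:00, so local arrival = 8:31 PM − 3:00 = 5:31 PM on Jun 16.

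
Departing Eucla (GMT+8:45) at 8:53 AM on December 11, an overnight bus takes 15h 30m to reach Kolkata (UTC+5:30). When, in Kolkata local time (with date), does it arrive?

Convert departure to UTC: 8:53 AM − 8:45 = 12:08 AM UTC on Dec 11.
Add 15 hours 30 minutes travel time → 3:38 PM UTC.
Kolkata is UTC+5:30, so local arrival = 3:38 PM + 5:30 = 9:08 PM on Dec 11.

9:08 PM on December 11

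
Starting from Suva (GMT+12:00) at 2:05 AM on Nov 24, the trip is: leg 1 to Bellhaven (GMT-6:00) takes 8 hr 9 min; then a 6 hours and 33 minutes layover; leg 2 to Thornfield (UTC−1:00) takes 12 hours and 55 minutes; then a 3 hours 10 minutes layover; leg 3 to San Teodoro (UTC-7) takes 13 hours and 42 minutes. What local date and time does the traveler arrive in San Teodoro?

Convert departure to UTC: 2:05 AM − 12:00 = 2:05 PM UTC on Nov 23.
Add 8 hours 9 minutes leg 1 → 10:14 PM UTC.
Add 6 hours and 33 minutes layover in Bellhaven → 4:47 AM UTC (Nov 24).
Add 12 hours and 55 minutes leg 2 → 5:42 PM UTC.
Add 3 hours 10 minutes layover in Thornfield → 8:52 PM UTC.
Add 13 hours 42 minutes leg 3 → 10:34 AM UTC (Nov 25).
San Teodoro is UTC−7:00, so local arrival = 10:34 AM − 7:00 = 3:34 AM on Nov 25.

3:34 AM on November 25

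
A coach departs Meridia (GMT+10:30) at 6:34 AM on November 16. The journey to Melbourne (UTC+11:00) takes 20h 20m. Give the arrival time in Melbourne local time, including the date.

Convert departure to UTC: 6:34 AM − 10:30 = 8:04 PM UTC on Nov 15.
Add 20 hours and 20 minutes travel time → 4:24 PM UTC (Nov 16).
Melbourne is UTC+11:00, so local arrival = 4:24 PM + 11:00 = 3:24 AM on Nov 17.

3:24 AM on November 17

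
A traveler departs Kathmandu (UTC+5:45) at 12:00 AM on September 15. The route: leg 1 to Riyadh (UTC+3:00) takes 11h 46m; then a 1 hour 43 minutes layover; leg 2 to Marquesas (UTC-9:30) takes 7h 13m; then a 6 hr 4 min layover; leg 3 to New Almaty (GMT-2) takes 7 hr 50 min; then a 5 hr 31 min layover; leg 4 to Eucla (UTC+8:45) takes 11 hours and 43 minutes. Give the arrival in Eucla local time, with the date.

6:50 AM on September 17

Convert departure to UTC: 12:00 AM − 5:45 = 6:15 PM UTC on Sep 14.
Add 11 hours and 46 minutes leg 1 → 6:01 AM UTC (Sep 15).
Add 1 hour 43 minutes layover in Riyadh → 7:44 AM UTC.
Add 7 hours and 13 minutes leg 2 → 2:57 PM UTC.
Add 6 hours and 4 minutes layover in Marquesas → 9:01 PM UTC.
Add 7 hours and 50 minutes leg 3 → 4:51 AM UTC (Sep 16).
Add 5 hours and 31 minutes layover in New Almaty → 10:22 AM UTC.
Add 11 hours and 43 minutes leg 4 → 10:05 PM UTC.
Eucla is UTC+8:45, so local arrival = 10:05 PM + 8:45 = 6:50 AM on Sep 17.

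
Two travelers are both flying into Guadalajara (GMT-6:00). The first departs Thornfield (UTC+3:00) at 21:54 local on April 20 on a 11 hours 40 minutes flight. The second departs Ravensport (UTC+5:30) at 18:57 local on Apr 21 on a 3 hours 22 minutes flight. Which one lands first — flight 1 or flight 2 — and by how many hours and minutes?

Flight 1 in UTC: 21:54 − 3:00 = 18:54 on Apr 20.
+11 hours and 40 minutes → arrive 06:34 UTC on Apr 21.
Flight 2 in UTC: 18:57 − 5:30 = 13:27 on Apr 21.
+3 hours and 22 minutes → arrive 16:49 UTC on Apr 21.
Flight 1 lands earlier by 10 hours 15 minutes.

the first, by 10 hours 15 minutes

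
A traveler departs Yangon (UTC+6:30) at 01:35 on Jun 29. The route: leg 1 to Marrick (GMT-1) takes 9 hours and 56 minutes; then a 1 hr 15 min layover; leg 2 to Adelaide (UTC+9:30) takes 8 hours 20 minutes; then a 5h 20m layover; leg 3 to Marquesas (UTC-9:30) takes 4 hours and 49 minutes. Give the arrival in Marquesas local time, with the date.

Convert departure to UTC: 01:35 − 6:30 = 19:05 UTC on Jun 28.
Add 9 hours 56 minutes leg 1 → 05:01 UTC (Jun 29).
Add 1 hour 15 minutes layover in Marrick → 06:16 UTC.
Add 8 hours 20 minutes leg 2 → 14:36 UTC.
Add 5 hours 20 minutes layover in Adelaide → 19:56 UTC.
Add 4 hours 49 minutes leg 3 → 00:45 UTC (Jun 30).
Marquesas is UTC−9:30, so local arrival = 00:45 − 9:30 = 15:15 on Jun 29.

15:15 on June 29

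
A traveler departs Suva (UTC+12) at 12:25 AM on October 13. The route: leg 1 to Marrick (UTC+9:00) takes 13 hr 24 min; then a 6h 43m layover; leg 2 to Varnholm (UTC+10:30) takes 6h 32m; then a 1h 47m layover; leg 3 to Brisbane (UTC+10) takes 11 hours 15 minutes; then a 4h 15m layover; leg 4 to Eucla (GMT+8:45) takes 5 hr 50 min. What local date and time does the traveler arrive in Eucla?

10:56 PM on October 14

Convert departure to UTC: 12:25 AM − 12:00 = 12:25 PM UTC on Oct 12.
Add 13 hours 24 minutes leg 1 → 1:49 AM UTC (Oct 13).
Add 6 hours and 43 minutes layover in Marrick → 8:32 AM UTC.
Add 6 hours 32 minutes leg 2 → 3:04 PM UTC.
Add 1 hour 47 minutes layover in Varnholm → 4:51 PM UTC.
Add 11 hours 15 minutes leg 3 → 4:06 AM UTC (Oct 14).
Add 4 hours 15 minutes layover in Brisbane → 8:21 AM UTC.
Add 5 hours 50 minutes leg 4 → 2:11 PM UTC.
Eucla is UTC+8:45, so local arrival = 2:11 PM + 8:45 = 10:56 PM on Oct 14.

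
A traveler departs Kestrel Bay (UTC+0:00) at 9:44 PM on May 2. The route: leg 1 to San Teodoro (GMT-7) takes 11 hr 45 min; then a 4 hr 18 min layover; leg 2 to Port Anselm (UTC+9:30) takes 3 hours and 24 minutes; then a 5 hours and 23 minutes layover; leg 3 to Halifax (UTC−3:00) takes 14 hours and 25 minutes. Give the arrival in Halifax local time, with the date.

9:59 AM on May 4

Kestrel Bay is at UTC+0, so departure is already 9:44 PM UTC on May 2.
Add 11 hours 45 minutes leg 1 → 9:29 AM UTC (May 3).
Add 4 hours 18 minutes layover in San Teodoro → 1:47 PM UTC.
Add 3 hours and 24 minutes leg 2 → 5:11 PM UTC.
Add 5 hours and 23 minutes layover in Port Anselm → 10:34 PM UTC.
Add 14 hours 25 minutes leg 3 → 12:59 PM UTC (May 4).
Halifax is UTC−3:00, so local arrival = 12:59 PM − 3:00 = 9:59 AM on May 4.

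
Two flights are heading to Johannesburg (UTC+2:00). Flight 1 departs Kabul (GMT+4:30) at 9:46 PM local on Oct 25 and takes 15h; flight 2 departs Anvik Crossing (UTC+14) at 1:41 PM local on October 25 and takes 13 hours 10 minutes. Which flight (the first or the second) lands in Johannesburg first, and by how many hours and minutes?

Flight 1 in UTC: 9:46 PM − 4:30 = 5:16 PM on Oct 25.
+15 hours → arrive 8:16 AM UTC on Oct 26.
Flight 2 in UTC: 1:41 PM − 14:00 = 11:41 PM on Oct 24.
+13 hours 10 minutes → arrive 12:51 PM UTC on Oct 25.
Flight 2 lands earlier by 19 hours 25 minutes.

the second, by 19 hours 25 minutes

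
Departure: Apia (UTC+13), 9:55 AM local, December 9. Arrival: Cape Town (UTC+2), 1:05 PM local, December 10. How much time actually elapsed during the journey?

38 hours 10 minutes

Cape Town is 11:00 behind Apia.
Clock-face elapsed time (ignoring zones) is 27 hours 10 minutes.
Actual elapsed = 27 hours 10 minutes + 11:00 = 38 hours 10 minutes.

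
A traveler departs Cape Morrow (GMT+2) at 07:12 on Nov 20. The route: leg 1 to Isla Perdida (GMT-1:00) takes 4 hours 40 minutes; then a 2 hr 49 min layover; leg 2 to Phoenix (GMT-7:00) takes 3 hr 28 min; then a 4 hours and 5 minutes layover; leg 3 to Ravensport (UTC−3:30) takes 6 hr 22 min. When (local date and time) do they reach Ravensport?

Convert departure to UTC: 07:12 − 2:00 = 05:12 UTC on Nov 20.
Add 4 hours and 40 minutes leg 1 → 09:52 UTC.
Add 2 hours and 49 minutes layover in Isla Perdida → 12:41 UTC.
Add 3 hours 28 minutes leg 2 → 16:09 UTC.
Add 4 hours and 5 minutes layover in Phoenix → 20:14 UTC.
Add 6 hours 22 minutes leg 3 → 02:36 UTC (Nov 21).
Ravensport is UTC−3:30, so local arrival = 02:36 − 3:30 = 23:06 on Nov 20.

23:06 on November 20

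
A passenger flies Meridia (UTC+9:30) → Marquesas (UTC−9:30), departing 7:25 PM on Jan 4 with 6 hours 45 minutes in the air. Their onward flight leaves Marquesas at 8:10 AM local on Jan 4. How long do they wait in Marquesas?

Convert departure to UTC: 7:25 PM − 9:30 = 9:55 AM UTC on Jan 4.
Add 6 hours 45 minutes flight time → 4:40 PM UTC.
Marquesas is UTC−9:30, so local arrival = 4:40 PM − 9:30 = 7:10 AM on Jan 4.
Layover = 8:10 AM − 7:10 AM = 1 hour.

1 hour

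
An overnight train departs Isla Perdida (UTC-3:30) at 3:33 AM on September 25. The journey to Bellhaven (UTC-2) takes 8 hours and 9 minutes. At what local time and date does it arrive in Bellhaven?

1:12 PM on September 25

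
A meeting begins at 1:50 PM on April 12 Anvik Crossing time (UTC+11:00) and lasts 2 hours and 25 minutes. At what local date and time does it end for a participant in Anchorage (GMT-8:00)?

9:15 PM on Apr 11

Anchorage is 19:00 behind Anvik Crossing.
After 2 hours 25 minutes it is 4:15 PM in Anvik Crossing.
Shift by the zone difference: 4:15 PM − 19:00 = 9:15 PM on Apr 11 in Anchorage.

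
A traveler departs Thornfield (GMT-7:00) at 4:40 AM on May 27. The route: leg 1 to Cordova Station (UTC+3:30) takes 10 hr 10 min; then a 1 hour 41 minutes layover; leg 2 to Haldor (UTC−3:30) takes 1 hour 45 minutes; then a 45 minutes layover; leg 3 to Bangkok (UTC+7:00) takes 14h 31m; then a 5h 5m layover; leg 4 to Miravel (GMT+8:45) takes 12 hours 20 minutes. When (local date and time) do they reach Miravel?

6:42 PM on May 29

Convert departure to UTC: 4:40 AM + 7:00 = 11:40 AM UTC on May 27.
Add 10 hours 10 minutes leg 1 → 9:50 PM UTC.
Add 1 hour 41 minutes layover in Cordova Station → 11:31 PM UTC.
Add 1 hour and 45 minutes leg 2 → 1:16 AM UTC (May 28).
Add 45 minutes layover in Haldor → 2:01 AM UTC.
Add 14 hours 31 minutes leg 3 → 4:32 PM UTC.
Add 5 hours 5 minutes layover in Bangkok → 9:37 PM UTC.
Add 12 hours and 20 minutes leg 4 → 9:57 AM UTC (May 29).
Miravel is UTC+8:45, so local arrival = 9:57 AM + 8:45 = 6:42 PM on May 29.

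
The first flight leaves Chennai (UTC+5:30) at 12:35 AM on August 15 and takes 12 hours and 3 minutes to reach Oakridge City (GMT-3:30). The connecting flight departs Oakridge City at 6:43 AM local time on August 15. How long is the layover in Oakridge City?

Convert departure to UTC: 12:35 AM − 5:30 = 7:05 PM UTC on Aug 14.
Add 12 hours and 3 minutes flight time → 7:08 AM UTC (Aug 15).
Oakridge City is UTC−3:30, so local arrival = 7:08 AM − 3:30 = 3:38 AM on Aug 15.
Layover = 6:43 AM − 3:38 AM = 3 hours 5 minutes.

3 hours 5 minutes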